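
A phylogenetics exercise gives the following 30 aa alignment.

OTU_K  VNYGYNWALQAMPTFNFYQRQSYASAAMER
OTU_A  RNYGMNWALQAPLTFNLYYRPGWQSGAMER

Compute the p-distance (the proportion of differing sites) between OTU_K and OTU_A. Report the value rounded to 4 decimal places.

Differing sites — 1:V/R; 5:Y/M; 12:M/P; 13:P/L; 17:F/L; 19:Q/Y; 21:Q/P; 22:S/G; 23:Y/W; 24:A/Q; 26:A/G.
There are 11 differences over 30 sites, so p = 11/30 = 0.3667.

0.3667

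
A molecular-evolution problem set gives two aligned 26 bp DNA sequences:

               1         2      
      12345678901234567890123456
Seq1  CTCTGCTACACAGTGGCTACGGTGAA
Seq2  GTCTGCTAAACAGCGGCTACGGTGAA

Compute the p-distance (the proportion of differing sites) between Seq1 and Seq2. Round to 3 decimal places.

0.115

Differing sites — 1:C/G; 9:C/A; 14:T/C.
There are 3 differences over 26 sites, so p = 3/26 = 0.115.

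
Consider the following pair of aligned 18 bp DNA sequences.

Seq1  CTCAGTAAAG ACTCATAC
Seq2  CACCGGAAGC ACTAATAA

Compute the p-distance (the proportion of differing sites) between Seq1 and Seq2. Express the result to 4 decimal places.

0.3889

Mismatches occur at site 2 (T↔A), site 4 (A↔C), site 6 (T↔G), site 9 (A↔G), site 10 (G↔C), site 14 (C↔A), site 18 (C↔A).
There are 7 differences over 18 sites, so p = 7/18 = 0.3889.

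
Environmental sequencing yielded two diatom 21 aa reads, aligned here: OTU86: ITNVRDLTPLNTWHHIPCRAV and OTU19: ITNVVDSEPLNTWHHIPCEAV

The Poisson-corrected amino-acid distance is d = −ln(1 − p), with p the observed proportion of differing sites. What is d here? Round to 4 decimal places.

0.2113

Differing sites — 5:R/V; 7:L/S; 8:T/E; 19:R/E.
p = 4/21 = 0.190476.
d = −ln(1 − 0.190476) = −ln(0.809524) = 0.2113.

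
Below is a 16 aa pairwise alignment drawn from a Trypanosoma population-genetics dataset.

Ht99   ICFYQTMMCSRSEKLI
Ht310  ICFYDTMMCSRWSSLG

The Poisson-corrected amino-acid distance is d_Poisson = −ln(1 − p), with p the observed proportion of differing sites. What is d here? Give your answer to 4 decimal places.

0.3747

Differing sites — 5:Q/D; 12:S/W; 13:E/S; 14:K/S; 16:I/G.
p = 5/16 = 0.312500.
d = −ln(1 − 0.312500) = −ln(0.687500) = 0.3747.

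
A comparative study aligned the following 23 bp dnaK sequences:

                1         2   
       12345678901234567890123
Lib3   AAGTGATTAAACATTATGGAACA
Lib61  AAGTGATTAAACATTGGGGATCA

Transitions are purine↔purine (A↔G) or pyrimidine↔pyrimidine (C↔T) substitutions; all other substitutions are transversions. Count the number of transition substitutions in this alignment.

1

Differing sites — 16:A/G (Ti); 17:T/G (Tv); 21:A/T (Tv).
Of the 3 differences, 1 transition and 2 transversions, so the answer is 1.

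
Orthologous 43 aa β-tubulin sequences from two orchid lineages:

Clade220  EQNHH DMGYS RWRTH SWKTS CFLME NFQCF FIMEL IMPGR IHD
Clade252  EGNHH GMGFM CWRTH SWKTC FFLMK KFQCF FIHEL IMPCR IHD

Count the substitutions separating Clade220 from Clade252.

11

Mismatches occur at site 2 (Q↔G), site 6 (D↔G), site 9 (Y↔F), site 10 (S↔M), site 11 (R↔C), site 20 (S↔C), site 21 (C↔F), site 25 (E↔K), site 26 (N↔K), site 33 (M↔H), site 39 (G↔C).
That gives 11 mismatches out of 43 aligned sites, so the Hamming distance is 11.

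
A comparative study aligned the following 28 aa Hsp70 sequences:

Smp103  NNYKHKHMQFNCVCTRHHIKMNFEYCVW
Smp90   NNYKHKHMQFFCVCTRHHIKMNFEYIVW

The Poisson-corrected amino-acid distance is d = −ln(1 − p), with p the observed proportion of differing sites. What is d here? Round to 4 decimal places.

The sequences differ at positions 11 (N/F), 26 (C/I).
p = 2/28 = 0.071429.
d = −ln(1 − 0.071429) = −ln(0.928571) = 0.0741.

0.0741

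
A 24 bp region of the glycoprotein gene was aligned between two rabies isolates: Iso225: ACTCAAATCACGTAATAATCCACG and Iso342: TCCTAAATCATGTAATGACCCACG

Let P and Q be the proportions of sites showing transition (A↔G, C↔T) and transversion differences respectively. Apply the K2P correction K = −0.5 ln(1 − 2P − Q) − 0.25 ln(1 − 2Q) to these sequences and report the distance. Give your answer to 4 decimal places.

0.3283

The sequences differ at positions 1 (A/T, transversion), 3 (T/C, transition), 4 (C/T, transition), 11 (C/T, transition), 17 (A/G, transition), 19 (T/C, transition).
Of the 6 differences, 5 transitions and 1 transversion over 24 sites: P = 5/24 = 0.208333, Q = 1/24 = 0.041667.
d = −0.5·ln(0.541667) − 0.25·ln(0.916666) = −0.5·(-0.613104) − 0.25·(-0.087012) = 0.3283.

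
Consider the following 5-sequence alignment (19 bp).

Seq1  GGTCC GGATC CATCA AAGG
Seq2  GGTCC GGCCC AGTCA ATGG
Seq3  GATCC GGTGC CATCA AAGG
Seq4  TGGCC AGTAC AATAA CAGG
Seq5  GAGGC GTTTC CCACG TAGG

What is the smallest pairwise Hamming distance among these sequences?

Pairwise Hamming distances:
  Seq1 vs Seq2: 5
  Seq1 vs Seq3: 3
  Seq1 vs Seq4: 8
  Seq1 vs Seq5: 9
  Seq2 vs Seq3: 6
  Seq2 vs Seq4: 9
  Seq2 vs Seq5: 12
  Seq3 vs Seq4: 8
  Seq3 vs Seq5: 8
  Seq4 vs Seq5: 12
The smallest is 3, between Seq1 and Seq3.

3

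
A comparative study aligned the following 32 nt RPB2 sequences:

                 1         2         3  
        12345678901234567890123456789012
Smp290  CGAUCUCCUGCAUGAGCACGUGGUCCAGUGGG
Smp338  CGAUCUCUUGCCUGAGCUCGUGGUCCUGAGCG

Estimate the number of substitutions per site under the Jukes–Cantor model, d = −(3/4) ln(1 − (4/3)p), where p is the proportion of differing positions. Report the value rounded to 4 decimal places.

The sequences differ at positions 8 (C/U), 12 (A/C), 18 (A/U), 27 (A/U), 29 (U/A), 31 (G/C).
p = 6/32 = 0.187500.
d = −0.75 · ln(1 − (4/3)·0.187500) = −0.75 · ln(0.750000) = −0.75 · (-0.287682) = 0.2158.

0.2158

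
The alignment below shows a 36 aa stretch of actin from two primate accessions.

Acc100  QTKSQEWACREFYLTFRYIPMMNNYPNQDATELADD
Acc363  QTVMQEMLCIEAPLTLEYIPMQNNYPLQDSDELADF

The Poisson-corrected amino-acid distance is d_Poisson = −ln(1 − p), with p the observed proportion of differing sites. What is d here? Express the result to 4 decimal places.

Differing sites — 3:K/V; 4:S/M; 7:W/M; 8:A/L; 10:R/I; 12:F/A; 13:Y/P; 16:F/L; 17:R/E; 22:M/Q; 27:N/L; 30:A/S; 31:T/D; 36:D/F.
p = 14/36 = 0.388889.
d = −ln(1 − 0.388889) = −ln(0.611111) = 0.4925.

0.4925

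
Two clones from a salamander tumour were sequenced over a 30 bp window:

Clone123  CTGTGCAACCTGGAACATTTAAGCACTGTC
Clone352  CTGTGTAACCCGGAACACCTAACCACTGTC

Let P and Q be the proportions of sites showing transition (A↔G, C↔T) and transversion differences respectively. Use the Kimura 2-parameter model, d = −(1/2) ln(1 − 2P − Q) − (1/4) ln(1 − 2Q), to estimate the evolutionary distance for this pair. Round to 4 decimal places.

The sequences differ at positions 6 (C/T, transition), 11 (T/C, transition), 18 (T/C, transition), 19 (T/C, transition), 23 (G/C, transversion).
Of the 5 differences, 4 transitions and 1 transversion over 30 sites: P = 4/30 = 0.133333, Q = 1/30 = 0.033333.
d = −0.5·ln(0.700001) − 0.25·ln(0.933334) = −0.5·(-0.356674) − 0.25·(-0.068992) = 0.1956.

0.1956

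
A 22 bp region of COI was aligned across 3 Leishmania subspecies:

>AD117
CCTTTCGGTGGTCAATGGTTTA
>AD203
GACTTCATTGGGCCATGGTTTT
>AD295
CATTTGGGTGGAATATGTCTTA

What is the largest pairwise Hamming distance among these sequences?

Pairwise Hamming distances:
  AD117 vs AD203: 8
  AD117 vs AD295: 7
  AD203 vs AD295: 11
The largest is 11, between AD203 and AD295.

11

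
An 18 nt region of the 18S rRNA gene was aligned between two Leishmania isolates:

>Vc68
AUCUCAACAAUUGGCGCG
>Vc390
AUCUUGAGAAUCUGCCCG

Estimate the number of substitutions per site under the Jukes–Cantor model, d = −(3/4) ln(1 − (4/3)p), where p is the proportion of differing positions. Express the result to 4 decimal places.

Mismatches occur at site 5 (C↔U), site 6 (A↔G), site 8 (C↔G), site 12 (U↔C), site 13 (G↔U), site 16 (G↔C).
p = 6/18 = 0.333333.
d = −0.75 · ln(1 − (4/3)·0.333333) = −0.75 · ln(0.555556) = −0.75 · (-0.587786) = 0.4408.

0.4408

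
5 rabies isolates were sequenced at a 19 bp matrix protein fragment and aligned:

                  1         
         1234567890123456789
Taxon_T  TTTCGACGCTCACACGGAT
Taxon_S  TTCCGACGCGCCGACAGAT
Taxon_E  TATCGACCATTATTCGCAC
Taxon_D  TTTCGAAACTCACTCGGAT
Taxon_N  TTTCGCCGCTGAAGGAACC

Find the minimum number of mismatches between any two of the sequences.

3

Pairwise Hamming distances:
  Taxon_T vs Taxon_S: 5
  Taxon_T vs Taxon_E: 8
  Taxon_T vs Taxon_D: 3
  Taxon_T vs Taxon_N: 9
  Taxon_S vs Taxon_E: 12
  Taxon_S vs Taxon_D: 8
  Taxon_S vs Taxon_N: 11
  Taxon_E vs Taxon_D: 8
  Taxon_E vs Taxon_N: 11
  Taxon_D vs Taxon_N: 11
The smallest is 3, between Taxon_T and Taxon_D.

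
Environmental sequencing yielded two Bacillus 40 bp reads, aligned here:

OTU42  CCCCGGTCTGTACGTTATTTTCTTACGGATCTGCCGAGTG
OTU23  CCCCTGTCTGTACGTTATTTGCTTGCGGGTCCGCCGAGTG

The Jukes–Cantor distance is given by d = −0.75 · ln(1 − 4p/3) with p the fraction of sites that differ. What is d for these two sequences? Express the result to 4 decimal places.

0.1367

Differing sites — 5:G/T; 21:T/G; 25:A/G; 29:A/G; 32:T/C.
p = 5/40 = 0.125000.
d = −0.75 · ln(1 − (4/3)·0.125000) = −0.75 · ln(0.833333) = −0.75 · (-0.182322) = 0.1367.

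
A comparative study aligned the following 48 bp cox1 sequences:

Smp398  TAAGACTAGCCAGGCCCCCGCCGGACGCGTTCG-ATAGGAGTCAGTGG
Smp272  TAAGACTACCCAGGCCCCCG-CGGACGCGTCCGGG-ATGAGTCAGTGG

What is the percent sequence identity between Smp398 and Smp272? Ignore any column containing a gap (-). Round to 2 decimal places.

Excluding the 3 gap columns leaves 45 comparable sites.
Mismatches occur at site 9 (G/C), site 31 (T/C), site 35 (A/G), site 38 (G/T).
41 of the 45 comparable sites match, so the percent identity is 41/45 × 100 = 91.11%.

91.11%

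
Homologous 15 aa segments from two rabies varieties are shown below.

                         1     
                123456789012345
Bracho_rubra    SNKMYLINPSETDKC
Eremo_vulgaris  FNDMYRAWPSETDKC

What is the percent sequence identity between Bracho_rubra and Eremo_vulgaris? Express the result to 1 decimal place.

66.7%

The sequences differ at positions 1 (S/F), 3 (K/D), 6 (L/R), 7 (I/A), 8 (N/W).
10 of the 15 sites match, so the percent identity is 10/15 × 100 = 66.7%.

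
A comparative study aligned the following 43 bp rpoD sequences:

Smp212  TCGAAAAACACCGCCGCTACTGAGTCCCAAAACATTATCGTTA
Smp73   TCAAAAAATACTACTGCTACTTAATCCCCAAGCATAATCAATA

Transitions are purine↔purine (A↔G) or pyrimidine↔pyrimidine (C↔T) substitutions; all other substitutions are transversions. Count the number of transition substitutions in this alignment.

Differing sites — 3:G/A (Ti); 9:C/T (Ti); 12:C/T (Ti); 13:G/A (Ti); 15:C/T (Ti); 22:G/T (Tv); 24:G/A (Ti); 29:A/C (Tv); 32:A/G (Ti); 36:T/A (Tv); 40:G/A (Ti); 41:T/A (Tv).
Of the 12 differences, 8 transitions and 4 transversions, so the answer is 8.

8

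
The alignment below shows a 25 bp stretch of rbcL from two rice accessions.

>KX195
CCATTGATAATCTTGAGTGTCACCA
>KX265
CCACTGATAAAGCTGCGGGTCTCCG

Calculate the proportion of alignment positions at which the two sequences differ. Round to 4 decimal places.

0.3200

The sequences differ at positions 4 (T/C), 11 (T/A), 12 (C/G), 13 (T/C), 16 (A/C), 18 (T/G), 22 (A/T), 25 (A/G).
There are 8 differences over 25 sites, so p = 8/25 = 0.3200.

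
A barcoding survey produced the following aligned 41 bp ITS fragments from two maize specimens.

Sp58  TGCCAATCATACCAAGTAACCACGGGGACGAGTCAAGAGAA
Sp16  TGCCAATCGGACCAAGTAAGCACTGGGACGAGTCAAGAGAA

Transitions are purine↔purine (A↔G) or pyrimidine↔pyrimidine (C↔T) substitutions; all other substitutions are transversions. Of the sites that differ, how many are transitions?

1

The sequences differ at positions 9 (A/G, transition), 10 (T/G, transversion), 20 (C/G, transversion), 24 (G/T, transversion).
Of the 4 differences, 1 transition and 3 transversions, so the answer is 1.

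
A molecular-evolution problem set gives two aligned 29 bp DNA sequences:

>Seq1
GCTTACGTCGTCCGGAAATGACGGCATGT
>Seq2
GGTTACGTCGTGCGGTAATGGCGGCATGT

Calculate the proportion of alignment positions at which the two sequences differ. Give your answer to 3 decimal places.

0.138

Mismatches occur at site 2 (C→G), site 12 (C→G), site 16 (A→T), site 21 (A→G).
There are 4 differences over 29 sites, so p = 4/29 = 0.138.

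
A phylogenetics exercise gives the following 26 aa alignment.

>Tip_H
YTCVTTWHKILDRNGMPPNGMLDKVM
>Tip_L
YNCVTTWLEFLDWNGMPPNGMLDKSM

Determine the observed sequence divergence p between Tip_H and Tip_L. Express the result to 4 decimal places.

0.2308

Mismatches occur at site 2 (T/N), site 8 (H/L), site 9 (K/E), site 10 (I/F), site 13 (R/W), site 25 (V/S).
There are 6 differences over 26 sites, so p = 6/26 = 0.2308.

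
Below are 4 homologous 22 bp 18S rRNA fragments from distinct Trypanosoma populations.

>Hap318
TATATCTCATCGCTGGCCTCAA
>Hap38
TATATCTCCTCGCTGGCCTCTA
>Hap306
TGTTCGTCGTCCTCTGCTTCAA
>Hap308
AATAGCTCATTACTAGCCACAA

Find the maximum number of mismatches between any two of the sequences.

13

Pairwise Hamming distances:
  Hap318 vs Hap38: 2
  Hap318 vs Hap306: 10
  Hap318 vs Hap308: 6
  Hap38 vs Hap306: 11
  Hap38 vs Hap308: 8
  Hap306 vs Hap308: 13
The largest is 13, between Hap306 and Hap308.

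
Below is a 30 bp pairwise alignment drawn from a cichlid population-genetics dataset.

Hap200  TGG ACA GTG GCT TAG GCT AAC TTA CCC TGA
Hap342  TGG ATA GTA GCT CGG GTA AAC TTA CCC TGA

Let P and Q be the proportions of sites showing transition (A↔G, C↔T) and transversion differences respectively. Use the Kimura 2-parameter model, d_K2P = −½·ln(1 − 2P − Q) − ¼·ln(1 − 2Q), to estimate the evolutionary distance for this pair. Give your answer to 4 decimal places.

The sequences differ at positions 5 (C/T, transition), 9 (G/A, transition), 13 (T/C, transition), 14 (A/G, transition), 17 (C/T, transition), 18 (T/A, transversion).
Of the 6 differences, 5 transitions and 1 transversion over 30 sites: P = 5/30 = 0.166667, Q = 1/30 = 0.033333.
d = −0.5·ln(0.633333) − 0.25·ln(0.933334) = −0.5·(-0.456759) − 0.25·(-0.068992) = 0.2456.

0.2456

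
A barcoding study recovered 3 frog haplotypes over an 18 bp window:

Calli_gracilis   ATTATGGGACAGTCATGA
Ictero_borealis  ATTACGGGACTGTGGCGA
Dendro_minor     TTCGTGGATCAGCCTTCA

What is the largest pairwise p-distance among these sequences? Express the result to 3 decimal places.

0.667

Pairwise Hamming distances:
  Calli_gracilis vs Ictero_borealis: 5
  Calli_gracilis vs Dendro_minor: 8
  Ictero_borealis vs Dendro_minor: 12
The largest is 12 mismatches, between Ictero_borealis and Dendro_minor; p = 12/18 = 0.667.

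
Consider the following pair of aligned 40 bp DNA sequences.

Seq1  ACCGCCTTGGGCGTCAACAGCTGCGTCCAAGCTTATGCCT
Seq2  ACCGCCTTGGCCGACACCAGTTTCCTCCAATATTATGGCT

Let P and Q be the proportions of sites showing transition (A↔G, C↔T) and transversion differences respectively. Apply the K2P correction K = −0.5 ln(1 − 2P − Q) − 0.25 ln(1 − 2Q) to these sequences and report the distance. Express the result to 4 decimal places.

0.2715

Mismatches occur at site 11 (G/C, transversion), site 14 (T/A, transversion), site 17 (A/C, transversion), site 21 (C/T, transition), site 23 (G/T, transversion), site 25 (G/C, transversion), site 31 (G/T, transversion), site 32 (C/A, transversion), site 38 (C/G, transversion).
Of the 9 differences, 1 transition and 8 transversions over 40 sites: P = 1/40 = 0.025000, Q = 8/40 = 0.200000.
d = −0.5·ln(0.750000) − 0.25·ln(0.600000) = −0.5·(-0.287682) − 0.25·(-0.510826) = 0.2715.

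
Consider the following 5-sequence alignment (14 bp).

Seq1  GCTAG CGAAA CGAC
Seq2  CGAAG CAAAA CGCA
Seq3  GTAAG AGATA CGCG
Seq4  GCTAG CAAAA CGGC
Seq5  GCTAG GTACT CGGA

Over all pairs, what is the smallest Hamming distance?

2

Pairwise Hamming distances:
  Seq1 vs Seq2: 6
  Seq1 vs Seq3: 6
  Seq1 vs Seq4: 2
  Seq1 vs Seq5: 6
  Seq2 vs Seq3: 6
  Seq2 vs Seq4: 5
  Seq2 vs Seq5: 8
  Seq3 vs Seq4: 7
  Seq3 vs Seq5: 8
  Seq4 vs Seq5: 5
The smallest is 2, between Seq1 and Seq4.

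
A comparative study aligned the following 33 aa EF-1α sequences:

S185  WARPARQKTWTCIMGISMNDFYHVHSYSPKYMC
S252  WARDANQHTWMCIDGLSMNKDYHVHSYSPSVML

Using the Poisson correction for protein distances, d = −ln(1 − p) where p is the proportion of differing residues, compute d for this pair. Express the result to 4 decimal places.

0.4055

The sequences differ at positions 4 (P/D), 6 (R/N), 8 (K/H), 11 (T/M), 14 (M/D), 16 (I/L), 20 (D/K), 21 (F/D), 30 (K/S), 31 (Y/V), 33 (C/L).
p = 11/33 = 0.333333.
d = −ln(1 − 0.333333) = −ln(0.666667) = 0.4055.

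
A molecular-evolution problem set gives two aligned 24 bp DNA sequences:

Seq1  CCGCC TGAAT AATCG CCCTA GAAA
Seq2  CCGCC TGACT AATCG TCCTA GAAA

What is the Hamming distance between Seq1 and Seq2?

2

Mismatches occur at site 9 (A/C), site 16 (C/T).
That gives 2 mismatches out of 24 aligned sites, so the Hamming distance is 2.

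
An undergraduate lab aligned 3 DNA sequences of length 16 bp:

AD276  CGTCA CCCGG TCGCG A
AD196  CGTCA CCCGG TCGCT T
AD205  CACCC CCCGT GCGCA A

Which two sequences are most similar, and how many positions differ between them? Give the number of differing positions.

Pairwise Hamming distances:
  AD276 vs AD196: 2
  AD276 vs AD205: 6
  AD196 vs AD205: 7
The smallest is 2, between AD276 and AD196.

2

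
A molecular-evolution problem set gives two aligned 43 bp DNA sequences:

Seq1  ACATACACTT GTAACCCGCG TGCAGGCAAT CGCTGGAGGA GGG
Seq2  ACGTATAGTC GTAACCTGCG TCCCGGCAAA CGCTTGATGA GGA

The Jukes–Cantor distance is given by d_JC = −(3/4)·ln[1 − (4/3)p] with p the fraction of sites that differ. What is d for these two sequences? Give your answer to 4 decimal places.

The sequences differ at positions 3 (A/G), 6 (C/T), 8 (C/G), 10 (T/C), 17 (C/T), 22 (G/C), 24 (A/C), 30 (T/A), 35 (G/T), 38 (G/T), 43 (G/A).
p = 11/43 = 0.255814.
d = −0.75 · ln(1 − (4/3)·0.255814) = −0.75 · ln(0.658915) = −0.75 · (-0.417161) = 0.3129.

0.3129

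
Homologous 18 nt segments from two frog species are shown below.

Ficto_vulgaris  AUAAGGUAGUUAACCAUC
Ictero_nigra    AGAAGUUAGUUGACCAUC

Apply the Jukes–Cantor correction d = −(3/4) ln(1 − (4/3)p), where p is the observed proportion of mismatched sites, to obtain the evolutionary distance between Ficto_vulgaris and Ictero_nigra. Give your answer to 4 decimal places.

0.1885

Differing sites — 2:U/G; 6:G/U; 12:A/G.
p = 3/18 = 0.166667.
d = −0.75 · ln(1 − (4/3)·0.166667) = −0.75 · ln(0.777777) = −0.75 · (-0.251315) = 0.1885.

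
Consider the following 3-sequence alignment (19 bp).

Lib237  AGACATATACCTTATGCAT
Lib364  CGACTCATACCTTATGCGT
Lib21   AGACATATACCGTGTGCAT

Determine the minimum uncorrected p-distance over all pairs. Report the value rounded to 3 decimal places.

0.105

Pairwise Hamming distances:
  Lib237 vs Lib364: 4
  Lib237 vs Lib21: 2
  Lib364 vs Lib21: 6
The smallest is 2 mismatches, between Lib237 and Lib21; p = 2/19 = 0.105.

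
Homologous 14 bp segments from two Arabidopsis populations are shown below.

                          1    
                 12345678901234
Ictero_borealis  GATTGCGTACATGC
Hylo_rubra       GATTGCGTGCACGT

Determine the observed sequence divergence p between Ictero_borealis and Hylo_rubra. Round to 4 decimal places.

The sequences differ at positions 9 (A/G), 12 (T/C), 14 (C/T).
There are 3 differences over 14 sites, so p = 3/14 = 0.2143.

0.2143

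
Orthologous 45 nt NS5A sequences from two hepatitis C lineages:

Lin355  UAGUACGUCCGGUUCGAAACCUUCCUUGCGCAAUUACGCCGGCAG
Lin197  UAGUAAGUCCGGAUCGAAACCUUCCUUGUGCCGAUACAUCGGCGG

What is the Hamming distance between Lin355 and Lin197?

9

Mismatches occur at site 6 (C→A), site 13 (U→A), site 29 (C→U), site 32 (A→C), site 33 (A→G), site 34 (U→A), site 38 (G→A), site 39 (C→U), site 44 (A→G).
That gives 9 mismatches out of 45 aligned sites, so the Hamming distance is 9.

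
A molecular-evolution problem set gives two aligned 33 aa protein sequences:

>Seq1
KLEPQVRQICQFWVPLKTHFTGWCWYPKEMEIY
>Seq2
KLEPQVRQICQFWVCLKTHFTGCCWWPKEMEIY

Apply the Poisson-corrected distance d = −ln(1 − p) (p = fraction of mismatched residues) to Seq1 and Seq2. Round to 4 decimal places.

Differing sites — 15:P/C; 23:W/C; 26:Y/W.
p = 3/33 = 0.090909.
d = −ln(1 − 0.090909) = −ln(0.909091) = 0.0953.

0.0953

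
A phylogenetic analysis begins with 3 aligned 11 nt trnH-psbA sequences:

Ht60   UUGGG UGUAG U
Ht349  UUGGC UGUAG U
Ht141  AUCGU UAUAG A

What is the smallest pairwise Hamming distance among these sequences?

Pairwise Hamming distances:
  Ht60 vs Ht349: 1
  Ht60 vs Ht141: 5
  Ht349 vs Ht141: 5
The smallest is 1, between Ht60 and Ht349.

1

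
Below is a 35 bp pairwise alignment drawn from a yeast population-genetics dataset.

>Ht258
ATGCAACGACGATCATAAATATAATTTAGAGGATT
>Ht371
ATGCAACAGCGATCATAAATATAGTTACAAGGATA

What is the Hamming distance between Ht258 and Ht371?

Differing sites — 8:G/A; 9:A/G; 24:A/G; 27:T/A; 28:A/C; 29:G/A; 35:T/A.
That gives 7 mismatches out of 35 aligned sites, so the Hamming distance is 7.

7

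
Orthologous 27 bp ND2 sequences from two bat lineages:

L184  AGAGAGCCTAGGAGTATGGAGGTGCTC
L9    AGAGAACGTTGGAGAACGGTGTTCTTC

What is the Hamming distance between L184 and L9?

Mismatches occur at site 6 (G→A), site 8 (C→G), site 10 (A→T), site 15 (T→A), site 17 (T→C), site 20 (A→T), site 22 (G→T), site 24 (G→C), site 25 (C→T).
That gives 9 mismatches out of 27 aligned sites, so the Hamming distance is 9.

9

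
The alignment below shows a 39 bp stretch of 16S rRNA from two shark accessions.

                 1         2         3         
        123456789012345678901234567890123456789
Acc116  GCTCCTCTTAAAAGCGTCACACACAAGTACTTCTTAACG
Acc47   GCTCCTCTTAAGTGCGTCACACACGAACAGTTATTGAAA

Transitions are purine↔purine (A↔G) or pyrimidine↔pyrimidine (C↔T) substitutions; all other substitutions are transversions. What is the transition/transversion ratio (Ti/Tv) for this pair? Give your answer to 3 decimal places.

1.500

Mismatches occur at site 12 (A→G, transition), site 13 (A→T, transversion), site 25 (A→G, transition), site 27 (G→A, transition), site 28 (T→C, transition), site 30 (C→G, transversion), site 33 (C→A, transversion), site 36 (A→G, transition), site 38 (C→A, transversion), site 39 (G→A, transition).
Of the 10 differences, 6 transitions and 4 transversions, so Ti/Tv = 6/4 = 1.500.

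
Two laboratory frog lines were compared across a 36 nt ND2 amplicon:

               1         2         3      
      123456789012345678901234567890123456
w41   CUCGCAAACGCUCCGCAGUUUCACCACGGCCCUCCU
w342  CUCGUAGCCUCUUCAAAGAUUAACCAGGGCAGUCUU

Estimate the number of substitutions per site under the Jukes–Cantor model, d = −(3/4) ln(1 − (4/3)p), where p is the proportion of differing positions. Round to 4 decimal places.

0.4926

The sequences differ at positions 5 (C/U), 7 (A/G), 8 (A/C), 10 (G/U), 13 (C/U), 15 (G/A), 16 (C/A), 19 (U/A), 22 (C/A), 27 (C/G), 31 (C/A), 32 (C/G), 35 (C/U).
p = 13/36 = 0.361111.
d = −0.75 · ln(1 − (4/3)·0.361111) = −0.75 · ln(0.518519) = −0.75 · (-0.656779) = 0.4926.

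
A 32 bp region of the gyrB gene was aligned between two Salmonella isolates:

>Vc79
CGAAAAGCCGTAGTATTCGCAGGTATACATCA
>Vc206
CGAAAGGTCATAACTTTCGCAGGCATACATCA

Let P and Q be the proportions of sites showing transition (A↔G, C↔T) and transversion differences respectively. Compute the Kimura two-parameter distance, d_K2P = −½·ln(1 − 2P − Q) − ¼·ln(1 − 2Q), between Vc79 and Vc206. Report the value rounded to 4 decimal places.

0.2768

Mismatches occur at site 6 (A→G, transition), site 8 (C→T, transition), site 10 (G→A, transition), site 13 (G→A, transition), site 14 (T→C, transition), site 15 (A→T, transversion), site 24 (T→C, transition).
Of the 7 differences, 6 transitions and 1 transversion over 32 sites: P = 6/32 = 0.187500, Q = 1/32 = 0.031250.
d = −0.5·ln(0.593750) − 0.25·ln(0.937500) = −0.5·(-0.521297) − 0.25·(-0.064539) = 0.2768.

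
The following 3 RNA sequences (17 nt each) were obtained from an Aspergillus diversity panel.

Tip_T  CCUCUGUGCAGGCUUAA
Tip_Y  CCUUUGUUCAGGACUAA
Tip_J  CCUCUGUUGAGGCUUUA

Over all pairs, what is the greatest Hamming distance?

Pairwise Hamming distances:
  Tip_T vs Tip_Y: 4
  Tip_T vs Tip_J: 3
  Tip_Y vs Tip_J: 5
The largest is 5, between Tip_Y and Tip_J.

5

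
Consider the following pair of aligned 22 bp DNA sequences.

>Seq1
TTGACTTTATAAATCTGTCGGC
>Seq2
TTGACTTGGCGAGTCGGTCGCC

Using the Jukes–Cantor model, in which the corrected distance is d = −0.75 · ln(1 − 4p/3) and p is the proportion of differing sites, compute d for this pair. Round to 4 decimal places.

0.4141

Differing sites — 8:T/G; 9:A/G; 10:T/C; 11:A/G; 13:A/G; 16:T/G; 21:G/C.
p = 7/22 = 0.318182.
d = −0.75 · ln(1 − (4/3)·0.318182) = −0.75 · ln(0.575757) = −0.75 · (-0.552070) = 0.4141.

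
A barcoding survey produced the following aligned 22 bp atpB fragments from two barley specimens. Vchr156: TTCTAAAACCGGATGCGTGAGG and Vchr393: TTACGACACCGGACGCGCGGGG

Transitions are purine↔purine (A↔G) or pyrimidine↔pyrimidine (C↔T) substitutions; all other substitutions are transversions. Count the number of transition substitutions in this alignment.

The sequences differ at positions 3 (C/A, transversion), 4 (T/C, transition), 5 (A/G, transition), 7 (A/C, transversion), 14 (T/C, transition), 18 (T/C, transition), 20 (A/G, transition).
Of the 7 differences, 5 transitions and 2 transversions, so the answer is 5.

5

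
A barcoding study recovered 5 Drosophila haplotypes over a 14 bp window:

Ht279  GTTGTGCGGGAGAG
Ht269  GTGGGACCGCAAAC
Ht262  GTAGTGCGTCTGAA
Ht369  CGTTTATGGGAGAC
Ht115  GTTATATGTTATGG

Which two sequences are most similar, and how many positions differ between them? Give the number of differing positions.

Pairwise Hamming distances:
  Ht279 vs Ht269: 7
  Ht279 vs Ht262: 5
  Ht279 vs Ht369: 6
  Ht279 vs Ht115: 7
  Ht269 vs Ht262: 8
  Ht269 vs Ht369: 9
  Ht269 vs Ht115: 10
  Ht262 vs Ht369: 10
  Ht262 vs Ht115: 9
  Ht369 vs Ht115: 8
The smallest is 5, between Ht279 and Ht262.

5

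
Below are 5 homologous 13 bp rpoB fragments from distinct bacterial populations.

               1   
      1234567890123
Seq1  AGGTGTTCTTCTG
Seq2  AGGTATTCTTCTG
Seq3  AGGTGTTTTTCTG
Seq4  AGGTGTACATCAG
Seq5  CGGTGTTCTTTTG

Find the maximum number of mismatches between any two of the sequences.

5

Pairwise Hamming distances:
  Seq1 vs Seq2: 1
  Seq1 vs Seq3: 1
  Seq1 vs Seq4: 3
  Seq1 vs Seq5: 2
  Seq2 vs Seq3: 2
  Seq2 vs Seq4: 4
  Seq2 vs Seq5: 3
  Seq3 vs Seq4: 4
  Seq3 vs Seq5: 3
  Seq4 vs Seq5: 5
The largest is 5, between Seq4 and Seq5.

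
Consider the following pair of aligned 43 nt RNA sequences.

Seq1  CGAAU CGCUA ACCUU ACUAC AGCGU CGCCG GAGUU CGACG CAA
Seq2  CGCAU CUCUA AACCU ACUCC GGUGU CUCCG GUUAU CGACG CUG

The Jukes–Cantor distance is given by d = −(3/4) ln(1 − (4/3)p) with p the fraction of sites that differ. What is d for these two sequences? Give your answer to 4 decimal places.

0.3870

Differing sites — 3:A/C; 7:G/U; 12:C/A; 14:U/C; 19:A/C; 21:A/G; 23:C/U; 27:G/U; 32:A/U; 33:G/U; 34:U/A; 42:A/U; 43:A/G.
p = 13/43 = 0.302326.
d = −0.75 · ln(1 − (4/3)·0.302326) = −0.75 · ln(0.596899) = −0.75 · (-0.516007) = 0.3870.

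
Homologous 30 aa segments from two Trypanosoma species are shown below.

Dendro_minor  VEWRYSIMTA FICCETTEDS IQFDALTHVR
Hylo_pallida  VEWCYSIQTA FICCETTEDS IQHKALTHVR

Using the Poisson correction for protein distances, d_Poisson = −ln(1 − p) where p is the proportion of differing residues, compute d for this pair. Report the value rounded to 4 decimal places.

0.1431

Mismatches occur at site 4 (R↔C), site 8 (M↔Q), site 23 (F↔H), site 24 (D↔K).
p = 4/30 = 0.133333.
d = −ln(1 − 0.133333) = −ln(0.866667) = 0.1431.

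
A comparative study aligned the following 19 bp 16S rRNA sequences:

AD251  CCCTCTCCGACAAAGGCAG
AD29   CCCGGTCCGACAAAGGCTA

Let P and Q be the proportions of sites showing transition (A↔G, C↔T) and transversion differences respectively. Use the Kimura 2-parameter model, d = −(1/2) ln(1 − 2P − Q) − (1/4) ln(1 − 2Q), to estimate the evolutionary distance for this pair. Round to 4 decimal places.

0.2476

Mismatches occur at site 4 (T↔G, transversion), site 5 (C↔G, transversion), site 18 (A↔T, transversion), site 19 (G↔A, transition).
Of the 4 differences, 1 transition and 3 transversions over 19 sites: P = 1/19 = 0.052632, Q = 3/19 = 0.157895.
d = −0.5·ln(0.736841) − 0.25·ln(0.684210) = −0.5·(-0.305383) − 0.25·(-0.379490) = 0.2476.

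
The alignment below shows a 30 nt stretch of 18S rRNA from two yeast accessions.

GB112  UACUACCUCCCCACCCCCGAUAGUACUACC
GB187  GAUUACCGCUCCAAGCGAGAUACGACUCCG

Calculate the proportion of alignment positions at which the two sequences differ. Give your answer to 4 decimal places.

0.4000

The sequences differ at positions 1 (U/G), 3 (C/U), 8 (U/G), 10 (C/U), 14 (C/A), 15 (C/G), 17 (C/G), 18 (C/A), 23 (G/C), 24 (U/G), 28 (A/C), 30 (C/G).
There are 12 differences over 30 sites, so p = 12/30 = 0.4000.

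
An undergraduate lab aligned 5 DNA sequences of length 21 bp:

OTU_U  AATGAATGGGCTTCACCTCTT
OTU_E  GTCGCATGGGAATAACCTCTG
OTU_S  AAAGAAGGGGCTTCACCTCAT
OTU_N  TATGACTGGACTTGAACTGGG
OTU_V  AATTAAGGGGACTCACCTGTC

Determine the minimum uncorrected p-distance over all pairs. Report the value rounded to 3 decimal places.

0.143

Pairwise Hamming distances:
  OTU_U vs OTU_E: 8
  OTU_U vs OTU_S: 3
  OTU_U vs OTU_N: 8
  OTU_U vs OTU_V: 6
  OTU_E vs OTU_S: 10
  OTU_E vs OTU_N: 12
  OTU_E vs OTU_V: 10
  OTU_S vs OTU_N: 10
  OTU_S vs OTU_V: 7
  OTU_N vs OTU_V: 11
The smallest is 3 mismatches, between OTU_U and OTU_S; p = 3/21 = 0.143.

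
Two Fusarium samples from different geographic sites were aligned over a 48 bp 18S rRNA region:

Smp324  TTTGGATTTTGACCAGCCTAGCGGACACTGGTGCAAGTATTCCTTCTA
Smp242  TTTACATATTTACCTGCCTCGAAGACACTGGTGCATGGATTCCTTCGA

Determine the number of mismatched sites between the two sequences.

Differing sites — 4:G/A; 5:G/C; 8:T/A; 11:G/T; 15:A/T; 20:A/C; 22:C/A; 23:G/A; 36:A/T; 38:T/G; 47:T/G.
That gives 11 mismatches out of 48 aligned sites, so the Hamming distance is 11.

11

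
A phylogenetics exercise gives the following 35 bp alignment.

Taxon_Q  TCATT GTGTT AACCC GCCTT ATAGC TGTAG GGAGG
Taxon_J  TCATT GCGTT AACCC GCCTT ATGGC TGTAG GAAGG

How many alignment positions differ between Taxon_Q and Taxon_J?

3

Mismatches occur at site 7 (T/C), site 23 (A/G), site 32 (G/A).
That gives 3 mismatches out of 35 aligned sites, so the Hamming distance is 3.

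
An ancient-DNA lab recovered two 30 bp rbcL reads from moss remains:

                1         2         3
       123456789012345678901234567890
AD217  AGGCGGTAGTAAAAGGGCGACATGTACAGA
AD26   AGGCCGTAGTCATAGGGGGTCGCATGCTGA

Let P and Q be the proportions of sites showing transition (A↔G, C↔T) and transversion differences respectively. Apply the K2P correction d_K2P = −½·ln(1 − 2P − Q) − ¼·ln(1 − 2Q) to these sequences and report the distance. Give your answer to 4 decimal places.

The sequences differ at positions 5 (G/C, transversion), 11 (A/C, transversion), 13 (A/T, transversion), 18 (C/G, transversion), 20 (A/T, transversion), 22 (A/G, transition), 23 (T/C, transition), 24 (G/A, transition), 26 (A/G, transition), 28 (A/T, transversion).
Of the 10 differences, 4 transitions and 6 transversions over 30 sites: P = 4/30 = 0.133333, Q = 6/30 = 0.200000.
d = −0.5·ln(0.533334) − 0.25·ln(0.600000) = −0.5·(-0.628607) − 0.25·(-0.510826) = 0.4420.

0.4420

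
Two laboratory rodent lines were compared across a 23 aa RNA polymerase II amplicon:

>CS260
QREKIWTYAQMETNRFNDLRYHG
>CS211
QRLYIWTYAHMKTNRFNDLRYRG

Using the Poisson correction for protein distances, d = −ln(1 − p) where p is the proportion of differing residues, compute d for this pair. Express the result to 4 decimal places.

Mismatches occur at site 3 (E↔L), site 4 (K↔Y), site 10 (Q↔H), site 12 (E↔K), site 22 (H↔R).
p = 5/23 = 0.217391.
d = −ln(1 − 0.217391) = −ln(0.782609) = 0.2451.

0.2451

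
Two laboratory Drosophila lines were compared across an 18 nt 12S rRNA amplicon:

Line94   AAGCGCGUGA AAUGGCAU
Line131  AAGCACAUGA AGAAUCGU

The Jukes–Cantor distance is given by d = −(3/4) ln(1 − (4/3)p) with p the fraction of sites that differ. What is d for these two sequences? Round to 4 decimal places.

0.5482

Differing sites — 5:G/A; 7:G/A; 12:A/G; 13:U/A; 14:G/A; 15:G/U; 17:A/G.
p = 7/18 = 0.388889.
d = −0.75 · ln(1 − (4/3)·0.388889) = −0.75 · ln(0.481481) = −0.75 · (-0.730889) = 0.5482.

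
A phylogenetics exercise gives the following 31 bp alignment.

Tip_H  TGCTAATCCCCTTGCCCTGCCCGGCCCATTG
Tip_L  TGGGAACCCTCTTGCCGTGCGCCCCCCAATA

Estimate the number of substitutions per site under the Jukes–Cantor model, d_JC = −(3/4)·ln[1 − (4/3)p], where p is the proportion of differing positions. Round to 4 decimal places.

The sequences differ at positions 3 (C/G), 4 (T/G), 7 (T/C), 10 (C/T), 17 (C/G), 21 (C/G), 23 (G/C), 24 (G/C), 29 (T/A), 31 (G/A).
p = 10/31 = 0.322581.
d = −0.75 · ln(1 − (4/3)·0.322581) = −0.75 · ln(0.569892) = −0.75 · (-0.562308) = 0.4217.

0.4217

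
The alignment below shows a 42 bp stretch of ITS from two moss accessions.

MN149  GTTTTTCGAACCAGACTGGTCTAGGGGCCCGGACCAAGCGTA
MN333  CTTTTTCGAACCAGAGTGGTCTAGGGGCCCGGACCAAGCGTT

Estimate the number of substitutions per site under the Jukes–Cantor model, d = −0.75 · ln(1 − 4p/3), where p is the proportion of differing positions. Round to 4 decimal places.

0.0751

The sequences differ at positions 1 (G/C), 16 (C/G), 42 (A/T).
p = 3/42 = 0.071429.
d = −0.75 · ln(1 − (4/3)·0.071429) = −0.75 · ln(0.904761) = −0.75 · (-0.100084) = 0.0751.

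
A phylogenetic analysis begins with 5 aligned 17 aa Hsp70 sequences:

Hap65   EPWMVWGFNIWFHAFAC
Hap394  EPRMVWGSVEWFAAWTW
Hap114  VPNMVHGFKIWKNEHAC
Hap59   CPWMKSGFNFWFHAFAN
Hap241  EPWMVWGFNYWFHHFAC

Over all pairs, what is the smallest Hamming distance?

2

Pairwise Hamming distances:
  Hap65 vs Hap394: 8
  Hap65 vs Hap114: 8
  Hap65 vs Hap59: 5
  Hap65 vs Hap241: 2
  Hap394 vs Hap114: 12
  Hap394 vs Hap59: 11
  Hap394 vs Hap241: 9
  Hap114 vs Hap59: 11
  Hap114 vs Hap241: 9
  Hap59 vs Hap241: 6
The smallest is 2, between Hap65 and Hap241.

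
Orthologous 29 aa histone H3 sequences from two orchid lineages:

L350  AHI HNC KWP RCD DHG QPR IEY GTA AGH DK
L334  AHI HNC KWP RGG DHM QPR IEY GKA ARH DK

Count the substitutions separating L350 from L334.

5

Mismatches occur at site 11 (C↔G), site 12 (D↔G), site 15 (G↔M), site 23 (T↔K), site 26 (G↔R).
That gives 5 mismatches out of 29 aligned sites, so the Hamming distance is 5.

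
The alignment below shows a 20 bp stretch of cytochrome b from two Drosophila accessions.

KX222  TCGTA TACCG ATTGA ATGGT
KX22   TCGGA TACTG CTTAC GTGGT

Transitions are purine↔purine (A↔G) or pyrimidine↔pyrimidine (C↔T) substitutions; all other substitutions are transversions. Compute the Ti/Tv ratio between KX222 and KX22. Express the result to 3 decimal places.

1.000

Differing sites — 4:T/G (Tv); 9:C/T (Ti); 11:A/C (Tv); 14:G/A (Ti); 15:A/C (Tv); 16:A/G (Ti).
Of the 6 differences, 3 transitions and 3 transversions, so Ti/Tv = 3/3 = 1.000.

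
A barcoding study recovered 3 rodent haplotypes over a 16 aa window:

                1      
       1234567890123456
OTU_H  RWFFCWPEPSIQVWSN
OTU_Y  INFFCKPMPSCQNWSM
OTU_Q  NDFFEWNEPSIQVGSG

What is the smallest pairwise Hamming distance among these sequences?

Pairwise Hamming distances:
  OTU_H vs OTU_Y: 7
  OTU_H vs OTU_Q: 6
  OTU_Y vs OTU_Q: 10
The smallest is 6, between OTU_H and OTU_Q.

6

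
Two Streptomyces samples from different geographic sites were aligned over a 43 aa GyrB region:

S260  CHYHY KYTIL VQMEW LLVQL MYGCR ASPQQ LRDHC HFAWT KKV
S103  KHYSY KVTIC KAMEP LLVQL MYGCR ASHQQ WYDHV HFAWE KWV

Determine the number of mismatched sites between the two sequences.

The sequences differ at positions 1 (C/K), 4 (H/S), 7 (Y/V), 10 (L/C), 11 (V/K), 12 (Q/A), 15 (W/P), 28 (P/H), 31 (L/W), 32 (R/Y), 35 (C/V), 40 (T/E), 42 (K/W).
That gives 13 mismatches out of 43 aligned sites, so the Hamming distance is 13.

13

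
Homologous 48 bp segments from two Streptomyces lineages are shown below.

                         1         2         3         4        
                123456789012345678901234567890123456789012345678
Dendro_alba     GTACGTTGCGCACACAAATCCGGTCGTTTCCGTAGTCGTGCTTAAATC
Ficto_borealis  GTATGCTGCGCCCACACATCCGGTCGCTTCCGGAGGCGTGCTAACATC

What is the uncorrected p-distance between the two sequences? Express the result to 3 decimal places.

The sequences differ at positions 4 (C/T), 6 (T/C), 12 (A/C), 17 (A/C), 27 (T/C), 33 (T/G), 36 (T/G), 43 (T/A), 45 (A/C).
There are 9 differences over 48 sites, so p = 9/48 = 0.188.

0.188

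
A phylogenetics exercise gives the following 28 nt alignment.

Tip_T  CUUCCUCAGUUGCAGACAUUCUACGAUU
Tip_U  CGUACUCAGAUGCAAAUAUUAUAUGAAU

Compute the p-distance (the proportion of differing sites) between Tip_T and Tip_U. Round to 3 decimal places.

The sequences differ at positions 2 (U/G), 4 (C/A), 10 (U/A), 15 (G/A), 17 (C/U), 21 (C/A), 24 (C/U), 27 (U/A).
There are 8 differences over 28 sites, so p = 8/28 = 0.286.

0.286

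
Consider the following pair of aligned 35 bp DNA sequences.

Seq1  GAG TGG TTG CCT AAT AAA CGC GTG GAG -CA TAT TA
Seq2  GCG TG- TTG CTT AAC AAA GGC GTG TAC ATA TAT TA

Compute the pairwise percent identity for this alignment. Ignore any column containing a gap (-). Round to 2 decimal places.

Excluding the 2 gap columns leaves 33 comparable sites.
The sequences differ at positions 2 (A/C), 11 (C/T), 15 (T/C), 19 (C/G), 25 (G/T), 27 (G/C), 29 (C/T).
26 of the 33 comparable sites match, so the percent identity is 26/33 × 100 = 78.79%.

78.79%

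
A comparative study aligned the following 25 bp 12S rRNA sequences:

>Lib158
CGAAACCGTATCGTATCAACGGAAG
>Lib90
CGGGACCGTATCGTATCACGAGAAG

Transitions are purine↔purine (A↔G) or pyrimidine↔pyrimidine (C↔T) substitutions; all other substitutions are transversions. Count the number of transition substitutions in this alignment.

The sequences differ at positions 3 (A/G, transition), 4 (A/G, transition), 19 (A/C, transversion), 20 (C/G, transversion), 21 (G/A, transition).
Of the 5 differences, 3 transitions and 2 transversions, so the answer is 3.

3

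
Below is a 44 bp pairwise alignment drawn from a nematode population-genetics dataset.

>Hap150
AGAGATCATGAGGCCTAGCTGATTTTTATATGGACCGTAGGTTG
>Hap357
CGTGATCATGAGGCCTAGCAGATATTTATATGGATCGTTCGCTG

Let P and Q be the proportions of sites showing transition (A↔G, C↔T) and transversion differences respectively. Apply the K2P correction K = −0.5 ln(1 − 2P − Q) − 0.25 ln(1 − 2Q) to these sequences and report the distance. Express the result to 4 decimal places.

The sequences differ at positions 1 (A/C, transversion), 3 (A/T, transversion), 20 (T/A, transversion), 24 (T/A, transversion), 35 (C/T, transition), 39 (A/T, transversion), 40 (G/C, transversion), 42 (T/C, transition).
Of the 8 differences, 2 transitions and 6 transversions over 44 sites: P = 2/44 = 0.045455, Q = 6/44 = 0.136364.
d = −0.5·ln(0.772726) − 0.25·ln(0.727272) = −0.5·(-0.257831) − 0.25·(-0.318455) = 0.2085.

0.2085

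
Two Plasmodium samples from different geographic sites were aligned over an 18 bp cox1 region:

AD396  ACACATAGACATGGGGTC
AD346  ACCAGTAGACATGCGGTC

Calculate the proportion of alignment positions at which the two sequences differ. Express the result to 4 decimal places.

Differing sites — 3:A/C; 4:C/A; 5:A/G; 14:G/C.
There are 4 differences over 18 sites, so p = 4/18 = 0.2222.

0.2222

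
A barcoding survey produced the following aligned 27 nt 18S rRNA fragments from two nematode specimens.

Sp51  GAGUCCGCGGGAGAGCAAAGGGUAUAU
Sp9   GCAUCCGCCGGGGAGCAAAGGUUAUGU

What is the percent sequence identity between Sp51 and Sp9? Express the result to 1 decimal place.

77.8%

Mismatches occur at site 2 (A↔C), site 3 (G↔A), site 9 (G↔C), site 12 (A↔G), site 22 (G↔U), site 26 (A↔G).
21 of the 27 sites match, so the percent identity is 21/27 × 100 = 77.8%.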